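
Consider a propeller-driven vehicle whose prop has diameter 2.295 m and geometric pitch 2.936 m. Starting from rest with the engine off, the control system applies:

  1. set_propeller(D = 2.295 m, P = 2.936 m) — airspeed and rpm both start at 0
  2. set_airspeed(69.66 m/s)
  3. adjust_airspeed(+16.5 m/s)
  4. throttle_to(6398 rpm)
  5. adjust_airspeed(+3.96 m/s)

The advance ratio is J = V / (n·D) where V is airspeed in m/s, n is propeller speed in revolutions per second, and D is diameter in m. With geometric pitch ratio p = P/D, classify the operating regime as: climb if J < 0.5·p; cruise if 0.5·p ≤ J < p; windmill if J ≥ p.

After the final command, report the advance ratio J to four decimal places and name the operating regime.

set_propeller: D = 2.295 m, P = 2.936 m (p = P/D = 1.279303); state ← (V=0, rpm=0)
set_airspeed(69.66): V ← 69.66 m/s
adjust_airspeed(+16.5): V ← 69.66 +16.5 = 86.16 m/s
throttle_to(6398): rpm ← 6398
adjust_airspeed(+3.96): V ← 86.16 +3.96 = 90.12 m/s
final state: V = 90.12 m/s, rpm = 6398 → n = rpm/60 = 106.633333 rev/s
J = V / (n·D) = 90.12 / (106.633333 × 2.295) = 0.368252
regime bands: climb J<0.6397 | cruise [0.6397, 1.2793) | windmill J≥1.2793
J = 0.3683 → climb

J = 0.3683, regime = climb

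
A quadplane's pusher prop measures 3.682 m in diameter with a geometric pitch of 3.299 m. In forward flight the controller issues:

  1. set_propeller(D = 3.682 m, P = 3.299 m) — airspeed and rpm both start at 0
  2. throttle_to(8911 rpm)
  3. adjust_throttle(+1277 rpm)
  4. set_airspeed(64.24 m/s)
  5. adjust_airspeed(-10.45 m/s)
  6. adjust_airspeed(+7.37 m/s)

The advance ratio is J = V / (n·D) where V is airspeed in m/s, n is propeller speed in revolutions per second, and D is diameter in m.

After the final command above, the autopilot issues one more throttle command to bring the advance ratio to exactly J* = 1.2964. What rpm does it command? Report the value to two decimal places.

set_propeller: D = 3.682 m, P = 3.299 m (p = P/D = 0.895980); state ← (V=0, rpm=0)
throttle_to(8911): rpm ← 8911
adjust_throttle(+1277): rpm ← 8911 +1277 = 10188
set_airspeed(64.24): V ← 64.24 m/s
adjust_airspeed(-10.45): V ← 64.24 -10.45 = 53.79 m/s
adjust_airspeed(+7.37): V ← 53.79 +7.37 = 61.16 m/s
final state: V = 61.16 m/s, rpm = 10188 → n = rpm/60 = 169.800000 rev/s
target J* = 1.2964; solve J* = V/(n·D) for n: n = V/(J*·D) = 61.16/(1.2964 × 3.682) = 12.812818 rev/s
rpm = 60·n = 768.769103

rpm = 768.77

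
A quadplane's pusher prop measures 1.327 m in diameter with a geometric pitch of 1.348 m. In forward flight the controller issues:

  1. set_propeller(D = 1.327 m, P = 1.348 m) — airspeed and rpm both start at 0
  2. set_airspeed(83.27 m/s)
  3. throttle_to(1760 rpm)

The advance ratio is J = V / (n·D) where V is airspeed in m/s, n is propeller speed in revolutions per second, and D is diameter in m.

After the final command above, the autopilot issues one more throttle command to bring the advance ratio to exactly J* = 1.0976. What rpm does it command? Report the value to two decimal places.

rpm = 3430.24

set_propeller: D = 1.327 m, P = 1.348 m (p = P/D = 1.015825); state ← (V=0, rpm=0)
set_airspeed(83.27): V ← 83.27 m/s
throttle_to(1760): rpm ← 1760
final state: V = 83.27 m/s, rpm = 1760 → n = rpm/60 = 29.333333 rev/s
target J* = 1.0976; solve J* = V/(n·D) for n: n = V/(J*·D) = 83.27/(1.0976 × 1.327) = 57.170704 rev/s
rpm = 60·n = 3430.242266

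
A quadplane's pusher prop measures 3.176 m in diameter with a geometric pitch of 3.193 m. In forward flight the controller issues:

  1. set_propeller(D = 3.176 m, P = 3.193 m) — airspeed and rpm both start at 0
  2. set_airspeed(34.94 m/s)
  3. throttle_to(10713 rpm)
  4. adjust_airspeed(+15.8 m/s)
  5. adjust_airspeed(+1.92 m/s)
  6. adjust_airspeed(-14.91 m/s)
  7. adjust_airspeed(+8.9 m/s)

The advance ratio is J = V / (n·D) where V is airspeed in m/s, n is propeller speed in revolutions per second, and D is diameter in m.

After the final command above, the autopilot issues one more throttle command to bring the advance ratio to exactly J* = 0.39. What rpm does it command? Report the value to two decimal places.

set_propeller: D = 3.176 m, P = 3.193 m (p = P/D = 1.005353); state ← (V=0, rpm=0)
set_airspeed(34.94): V ← 34.94 m/s
throttle_to(10713): rpm ← 10713
adjust_airspeed(+15.8): V ← 34.94 +15.8 = 50.74 m/s
adjust_airspeed(+1.92): V ← 50.74 +1.92 = 52.66 m/s
adjust_airspeed(-14.91): V ← 52.66 -14.91 = 37.75 m/s
adjust_airspeed(+8.9): V ← 37.75 +8.9 = 46.65 m/s
final state: V = 46.65 m/s, rpm = 10713 → n = rpm/60 = 178.550000 rev/s
target J* = 0.39; solve J* = V/(n·D) for n: n = V/(J*·D) = 46.65/(0.39 × 3.176) = 37.662275 rev/s
rpm = 60·n = 2259.736485

rpm = 2259.74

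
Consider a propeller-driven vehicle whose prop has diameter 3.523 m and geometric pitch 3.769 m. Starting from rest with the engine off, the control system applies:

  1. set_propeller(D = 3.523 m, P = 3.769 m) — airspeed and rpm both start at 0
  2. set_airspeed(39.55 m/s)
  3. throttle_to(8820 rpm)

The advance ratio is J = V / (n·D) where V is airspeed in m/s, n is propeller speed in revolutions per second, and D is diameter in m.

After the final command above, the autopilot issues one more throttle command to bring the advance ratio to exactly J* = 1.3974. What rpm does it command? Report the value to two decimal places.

set_propeller: D = 3.523 m, P = 3.769 m (p = P/D = 1.069827); state ← (V=0, rpm=0)
set_airspeed(39.55): V ← 39.55 m/s
throttle_to(8820): rpm ← 8820
final state: V = 39.55 m/s, rpm = 8820 → n = rpm/60 = 147.000000 rev/s
target J* = 1.3974; solve J* = V/(n·D) for n: n = V/(J*·D) = 39.55/(1.3974 × 3.523) = 8.033654 rev/s
rpm = 60·n = 482.019221

rpm = 482.02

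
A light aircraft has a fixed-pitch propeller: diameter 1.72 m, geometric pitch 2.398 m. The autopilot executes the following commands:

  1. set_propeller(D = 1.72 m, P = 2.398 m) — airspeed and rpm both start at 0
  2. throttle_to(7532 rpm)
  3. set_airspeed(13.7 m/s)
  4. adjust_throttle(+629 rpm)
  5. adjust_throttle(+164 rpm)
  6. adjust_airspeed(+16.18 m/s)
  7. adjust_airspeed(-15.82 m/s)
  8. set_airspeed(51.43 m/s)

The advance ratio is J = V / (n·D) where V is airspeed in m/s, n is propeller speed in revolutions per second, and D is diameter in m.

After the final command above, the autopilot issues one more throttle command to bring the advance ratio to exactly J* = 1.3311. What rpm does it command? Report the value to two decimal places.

set_propeller: D = 1.72 m, P = 2.398 m (p = P/D = 1.394186); state ← (V=0, rpm=0)
throttle_to(7532): rpm ← 7532
set_airspeed(13.7): V ← 13.7 m/s
adjust_throttle(+629): rpm ← 7532 +629 = 8161
adjust_throttle(+164): rpm ← 8161 +164 = 8325
adjust_airspeed(+16.18): V ← 13.7 +16.18 = 29.88 m/s
adjust_airspeed(-15.82): V ← 29.88 -15.82 = 14.06 m/s
set_airspeed(51.43): V ← 51.43 m/s
final state: V = 51.43 m/s, rpm = 8325 → n = rpm/60 = 138.750000 rev/s
target J* = 1.3311; solve J* = V/(n·D) for n: n = V/(J*·D) = 51.43/(1.3311 × 1.72) = 22.463498 rev/s
rpm = 60·n = 1347.809907

rpm = 1347.81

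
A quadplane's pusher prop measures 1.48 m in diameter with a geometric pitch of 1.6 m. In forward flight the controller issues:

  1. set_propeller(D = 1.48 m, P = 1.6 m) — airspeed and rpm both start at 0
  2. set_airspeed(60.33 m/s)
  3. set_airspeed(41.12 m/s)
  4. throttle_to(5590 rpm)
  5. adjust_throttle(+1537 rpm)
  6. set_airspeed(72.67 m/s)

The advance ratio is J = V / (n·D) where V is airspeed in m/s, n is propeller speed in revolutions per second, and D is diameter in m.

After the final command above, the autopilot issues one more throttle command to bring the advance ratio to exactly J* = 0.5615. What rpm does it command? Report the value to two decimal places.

set_propeller: D = 1.48 m, P = 1.6 m (p = P/D = 1.081081); state ← (V=0, rpm=0)
set_airspeed(60.33): V ← 60.33 m/s
set_airspeed(41.12): V ← 41.12 m/s
throttle_to(5590): rpm ← 5590
adjust_throttle(+1537): rpm ← 5590 +1537 = 7127
set_airspeed(72.67): V ← 72.67 m/s
final state: V = 72.67 m/s, rpm = 7127 → n = rpm/60 = 118.783333 rev/s
target J* = 0.5615; solve J* = V/(n·D) for n: n = V/(J*·D) = 72.67/(0.5615 × 1.48) = 87.446752 rev/s
rpm = 60·n = 5246.805131

rpm = 5246.81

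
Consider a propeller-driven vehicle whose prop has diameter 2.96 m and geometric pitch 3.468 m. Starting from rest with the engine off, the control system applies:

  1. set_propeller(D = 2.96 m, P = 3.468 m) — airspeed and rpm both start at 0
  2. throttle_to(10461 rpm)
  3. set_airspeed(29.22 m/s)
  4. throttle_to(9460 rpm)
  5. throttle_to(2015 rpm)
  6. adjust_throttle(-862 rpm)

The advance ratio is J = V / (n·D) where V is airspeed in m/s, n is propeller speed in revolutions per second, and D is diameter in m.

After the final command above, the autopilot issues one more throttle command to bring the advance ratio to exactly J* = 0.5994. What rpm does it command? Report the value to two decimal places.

rpm = 988.15

set_propeller: D = 2.96 m, P = 3.468 m (p = P/D = 1.171622); state ← (V=0, rpm=0)
throttle_to(10461): rpm ← 10461
set_airspeed(29.22): V ← 29.22 m/s
throttle_to(9460): rpm ← 9460
throttle_to(2015): rpm ← 2015
adjust_throttle(-862): rpm ← 2015 -862 = 1153
final state: V = 29.22 m/s, rpm = 1153 → n = rpm/60 = 19.216667 rev/s
target J* = 0.5994; solve J* = V/(n·D) for n: n = V/(J*·D) = 29.22/(0.5994 × 2.96) = 16.469172 rev/s
rpm = 60·n = 988.150312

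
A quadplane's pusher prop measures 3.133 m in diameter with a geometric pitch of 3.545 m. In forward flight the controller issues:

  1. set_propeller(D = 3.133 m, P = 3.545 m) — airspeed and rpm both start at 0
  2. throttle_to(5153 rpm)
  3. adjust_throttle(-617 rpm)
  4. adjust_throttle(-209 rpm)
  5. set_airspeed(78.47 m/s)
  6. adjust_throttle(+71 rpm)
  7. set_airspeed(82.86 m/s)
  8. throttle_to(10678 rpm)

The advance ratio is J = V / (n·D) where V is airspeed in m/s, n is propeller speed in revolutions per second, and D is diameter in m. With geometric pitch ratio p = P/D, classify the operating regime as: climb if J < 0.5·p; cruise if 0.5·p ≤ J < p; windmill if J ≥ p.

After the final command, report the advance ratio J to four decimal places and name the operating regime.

set_propeller: D = 3.133 m, P = 3.545 m (p = P/D = 1.131503); state ← (V=0, rpm=0)
throttle_to(5153): rpm ← 5153
adjust_throttle(-617): rpm ← 5153 -617 = 4536
adjust_throttle(-209): rpm ← 4536 -209 = 4327
set_airspeed(78.47): V ← 78.47 m/s
adjust_throttle(+71): rpm ← 4327 +71 = 4398
set_airspeed(82.86): V ← 82.86 m/s
throttle_to(10678): rpm ← 10678
final state: V = 82.86 m/s, rpm = 10678 → n = rpm/60 = 177.966667 rev/s
J = V / (n·D) = 82.86 / (177.966667 × 3.133) = 0.148609
regime bands: climb J<0.5658 | cruise [0.5658, 1.1315) | windmill J≥1.1315
J = 0.1486 → climb

J = 0.1486, regime = climb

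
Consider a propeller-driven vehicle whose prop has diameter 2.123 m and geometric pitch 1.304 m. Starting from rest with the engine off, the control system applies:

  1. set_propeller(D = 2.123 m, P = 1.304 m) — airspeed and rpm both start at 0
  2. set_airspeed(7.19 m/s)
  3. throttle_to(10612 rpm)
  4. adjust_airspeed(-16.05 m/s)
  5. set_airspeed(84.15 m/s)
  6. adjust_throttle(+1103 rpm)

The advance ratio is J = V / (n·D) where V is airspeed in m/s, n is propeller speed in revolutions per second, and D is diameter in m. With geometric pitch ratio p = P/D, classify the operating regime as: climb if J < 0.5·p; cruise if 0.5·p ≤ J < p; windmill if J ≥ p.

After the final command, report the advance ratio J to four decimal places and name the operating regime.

set_propeller: D = 2.123 m, P = 1.304 m (p = P/D = 0.614225); state ← (V=0, rpm=0)
set_airspeed(7.19): V ← 7.19 m/s
throttle_to(10612): rpm ← 10612
adjust_airspeed(-16.05): V ← 7.19 -16.05 = -8.86 m/s
set_airspeed(84.15): V ← 84.15 m/s
adjust_throttle(+1103): rpm ← 10612 +1103 = 11715
final state: V = 84.15 m/s, rpm = 11715 → n = rpm/60 = 195.250000 rev/s
J = V / (n·D) = 84.15 / (195.250000 × 2.123) = 0.203008
regime bands: climb J<0.3071 | cruise [0.3071, 0.6142) | windmill J≥0.6142
J = 0.2030 → climb

J = 0.2030, regime = climb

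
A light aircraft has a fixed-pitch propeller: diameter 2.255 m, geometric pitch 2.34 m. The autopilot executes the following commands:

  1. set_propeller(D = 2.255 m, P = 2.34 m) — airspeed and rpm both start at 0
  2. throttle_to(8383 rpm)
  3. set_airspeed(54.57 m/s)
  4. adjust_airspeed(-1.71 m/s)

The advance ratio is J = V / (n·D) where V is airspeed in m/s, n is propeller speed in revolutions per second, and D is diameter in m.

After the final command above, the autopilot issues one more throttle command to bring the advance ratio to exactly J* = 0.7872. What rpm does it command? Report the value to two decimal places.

rpm = 1786.68

set_propeller: D = 2.255 m, P = 2.34 m (p = P/D = 1.037694); state ← (V=0, rpm=0)
throttle_to(8383): rpm ← 8383
set_airspeed(54.57): V ← 54.57 m/s
adjust_airspeed(-1.71): V ← 54.57 -1.71 = 52.86 m/s
final state: V = 52.86 m/s, rpm = 8383 → n = rpm/60 = 139.716667 rev/s
target J* = 0.7872; solve J* = V/(n·D) for n: n = V/(J*·D) = 52.86/(0.7872 × 2.255) = 29.778000 rev/s
rpm = 60·n = 1786.680006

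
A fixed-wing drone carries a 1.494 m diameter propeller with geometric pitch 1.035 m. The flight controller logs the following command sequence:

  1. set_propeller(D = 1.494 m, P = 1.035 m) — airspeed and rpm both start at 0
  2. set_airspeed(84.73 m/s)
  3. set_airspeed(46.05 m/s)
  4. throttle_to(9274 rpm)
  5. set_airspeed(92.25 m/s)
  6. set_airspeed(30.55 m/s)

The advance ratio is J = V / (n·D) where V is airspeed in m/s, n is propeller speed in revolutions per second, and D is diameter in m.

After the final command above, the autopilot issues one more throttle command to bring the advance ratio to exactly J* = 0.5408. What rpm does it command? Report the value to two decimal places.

set_propeller: D = 1.494 m, P = 1.035 m (p = P/D = 0.692771); state ← (V=0, rpm=0)
set_airspeed(84.73): V ← 84.73 m/s
set_airspeed(46.05): V ← 46.05 m/s
throttle_to(9274): rpm ← 9274
set_airspeed(92.25): V ← 92.25 m/s
set_airspeed(30.55): V ← 30.55 m/s
final state: V = 30.55 m/s, rpm = 9274 → n = rpm/60 = 154.566667 rev/s
target J* = 0.5408; solve J* = V/(n·D) for n: n = V/(J*·D) = 30.55/(0.5408 × 1.494) = 37.811502 rev/s
rpm = 60·n = 2268.690145

rpm = 2268.69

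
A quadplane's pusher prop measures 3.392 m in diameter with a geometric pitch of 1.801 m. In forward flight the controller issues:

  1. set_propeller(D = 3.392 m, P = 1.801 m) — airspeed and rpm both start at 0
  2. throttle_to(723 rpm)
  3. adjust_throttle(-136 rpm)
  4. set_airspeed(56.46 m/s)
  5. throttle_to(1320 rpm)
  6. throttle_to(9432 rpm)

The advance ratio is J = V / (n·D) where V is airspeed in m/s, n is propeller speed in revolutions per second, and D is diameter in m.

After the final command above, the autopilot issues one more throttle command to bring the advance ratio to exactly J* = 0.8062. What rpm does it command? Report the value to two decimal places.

rpm = 1238.78

set_propeller: D = 3.392 m, P = 1.801 m (p = P/D = 0.530955); state ← (V=0, rpm=0)
throttle_to(723): rpm ← 723
adjust_throttle(-136): rpm ← 723 -136 = 587
set_airspeed(56.46): V ← 56.46 m/s
throttle_to(1320): rpm ← 1320
throttle_to(9432): rpm ← 9432
final state: V = 56.46 m/s, rpm = 9432 → n = rpm/60 = 157.200000 rev/s
target J* = 0.8062; solve J* = V/(n·D) for n: n = V/(J*·D) = 56.46/(0.8062 × 3.392) = 20.646300 rev/s
rpm = 60·n = 1238.778008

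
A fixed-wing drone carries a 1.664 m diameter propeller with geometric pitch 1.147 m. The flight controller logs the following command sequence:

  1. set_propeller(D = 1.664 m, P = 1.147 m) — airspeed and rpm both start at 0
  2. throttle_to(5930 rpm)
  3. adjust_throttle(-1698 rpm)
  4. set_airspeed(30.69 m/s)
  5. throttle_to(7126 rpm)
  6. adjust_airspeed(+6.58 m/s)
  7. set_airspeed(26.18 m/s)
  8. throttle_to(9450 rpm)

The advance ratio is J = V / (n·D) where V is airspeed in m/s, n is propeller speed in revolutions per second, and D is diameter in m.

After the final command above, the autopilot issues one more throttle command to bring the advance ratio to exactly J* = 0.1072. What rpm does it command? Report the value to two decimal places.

set_propeller: D = 1.664 m, P = 1.147 m (p = P/D = 0.689303); state ← (V=0, rpm=0)
throttle_to(5930): rpm ← 5930
adjust_throttle(-1698): rpm ← 5930 -1698 = 4232
set_airspeed(30.69): V ← 30.69 m/s
throttle_to(7126): rpm ← 7126
adjust_airspeed(+6.58): V ← 30.69 +6.58 = 37.27 m/s
set_airspeed(26.18): V ← 26.18 m/s
throttle_to(9450): rpm ← 9450
final state: V = 26.18 m/s, rpm = 9450 → n = rpm/60 = 157.500000 rev/s
target J* = 0.1072; solve J* = V/(n·D) for n: n = V/(J*·D) = 26.18/(0.1072 × 1.664) = 146.764674 rev/s
rpm = 60·n = 8805.880454

rpm = 8805.88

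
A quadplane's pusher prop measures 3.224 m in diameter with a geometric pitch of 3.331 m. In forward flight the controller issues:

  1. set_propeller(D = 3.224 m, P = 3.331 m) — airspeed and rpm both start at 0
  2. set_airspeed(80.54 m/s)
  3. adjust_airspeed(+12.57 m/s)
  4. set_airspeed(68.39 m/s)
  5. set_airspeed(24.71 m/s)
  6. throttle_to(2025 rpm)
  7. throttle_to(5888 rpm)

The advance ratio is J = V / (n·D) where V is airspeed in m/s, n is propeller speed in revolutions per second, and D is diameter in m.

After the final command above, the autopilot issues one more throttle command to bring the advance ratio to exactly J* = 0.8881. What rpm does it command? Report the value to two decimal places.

set_propeller: D = 3.224 m, P = 3.331 m (p = P/D = 1.033189); state ← (V=0, rpm=0)
set_airspeed(80.54): V ← 80.54 m/s
adjust_airspeed(+12.57): V ← 80.54 +12.57 = 93.11 m/s
set_airspeed(68.39): V ← 68.39 m/s
set_airspeed(24.71): V ← 24.71 m/s
throttle_to(2025): rpm ← 2025
throttle_to(5888): rpm ← 5888
final state: V = 24.71 m/s, rpm = 5888 → n = rpm/60 = 98.133333 rev/s
target J* = 0.8881; solve J* = V/(n·D) for n: n = V/(J*·D) = 24.71/(0.8881 × 3.224) = 8.630100 rev/s
rpm = 60·n = 517.806017

rpm = 517.81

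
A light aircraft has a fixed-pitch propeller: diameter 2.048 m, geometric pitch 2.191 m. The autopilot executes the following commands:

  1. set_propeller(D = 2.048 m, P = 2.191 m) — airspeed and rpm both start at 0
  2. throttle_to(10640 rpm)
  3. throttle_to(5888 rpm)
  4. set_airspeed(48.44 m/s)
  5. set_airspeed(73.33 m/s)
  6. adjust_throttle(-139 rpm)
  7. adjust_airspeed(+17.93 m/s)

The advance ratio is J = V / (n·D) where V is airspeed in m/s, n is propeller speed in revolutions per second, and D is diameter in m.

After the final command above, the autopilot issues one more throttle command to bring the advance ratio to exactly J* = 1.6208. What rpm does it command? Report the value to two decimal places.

set_propeller: D = 2.048 m, P = 2.191 m (p = P/D = 1.069824); state ← (V=0, rpm=0)
throttle_to(10640): rpm ← 10640
throttle_to(5888): rpm ← 5888
set_airspeed(48.44): V ← 48.44 m/s
set_airspeed(73.33): V ← 73.33 m/s
adjust_throttle(-139): rpm ← 5888 -139 = 5749
adjust_airspeed(+17.93): V ← 73.33 +17.93 = 91.26 m/s
final state: V = 91.26 m/s, rpm = 5749 → n = rpm/60 = 95.816667 rev/s
target J* = 1.6208; solve J* = V/(n·D) for n: n = V/(J*·D) = 91.26/(1.6208 × 2.048) = 27.492934 rev/s
rpm = 60·n = 1649.576020

rpm = 1649.58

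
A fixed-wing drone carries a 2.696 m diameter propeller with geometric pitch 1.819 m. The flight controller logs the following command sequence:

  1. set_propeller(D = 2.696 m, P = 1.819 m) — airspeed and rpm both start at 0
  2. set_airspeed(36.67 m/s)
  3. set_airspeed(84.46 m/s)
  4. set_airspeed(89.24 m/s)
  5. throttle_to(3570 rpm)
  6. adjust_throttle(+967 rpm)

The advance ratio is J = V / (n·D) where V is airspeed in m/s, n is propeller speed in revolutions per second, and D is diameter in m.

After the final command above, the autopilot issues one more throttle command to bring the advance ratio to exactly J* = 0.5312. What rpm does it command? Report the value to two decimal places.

set_propeller: D = 2.696 m, P = 1.819 m (p = P/D = 0.674703); state ← (V=0, rpm=0)
set_airspeed(36.67): V ← 36.67 m/s
set_airspeed(84.46): V ← 84.46 m/s
set_airspeed(89.24): V ← 89.24 m/s
throttle_to(3570): rpm ← 3570
adjust_throttle(+967): rpm ← 3570 +967 = 4537
final state: V = 89.24 m/s, rpm = 4537 → n = rpm/60 = 75.616667 rev/s
target J* = 0.5312; solve J* = V/(n·D) for n: n = V/(J*·D) = 89.24/(0.5312 × 2.696) = 62.313423 rev/s
rpm = 60·n = 3738.805370

rpm = 3738.81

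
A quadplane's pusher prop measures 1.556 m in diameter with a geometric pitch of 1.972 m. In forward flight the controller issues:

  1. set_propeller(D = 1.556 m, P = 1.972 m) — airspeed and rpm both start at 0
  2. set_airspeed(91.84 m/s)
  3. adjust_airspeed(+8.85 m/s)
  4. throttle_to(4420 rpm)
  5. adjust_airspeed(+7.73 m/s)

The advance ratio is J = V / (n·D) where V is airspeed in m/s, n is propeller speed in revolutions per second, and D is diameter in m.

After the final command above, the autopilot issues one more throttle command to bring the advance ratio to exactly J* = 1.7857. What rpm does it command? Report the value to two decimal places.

rpm = 2341.22

set_propeller: D = 1.556 m, P = 1.972 m (p = P/D = 1.267352); state ← (V=0, rpm=0)
set_airspeed(91.84): V ← 91.84 m/s
adjust_airspeed(+8.85): V ← 91.84 +8.85 = 100.69 m/s
throttle_to(4420): rpm ← 4420
adjust_airspeed(+7.73): V ← 100.69 +7.73 = 108.42 m/s
final state: V = 108.42 m/s, rpm = 4420 → n = rpm/60 = 73.666667 rev/s
target J* = 1.7857; solve J* = V/(n·D) for n: n = V/(J*·D) = 108.42/(1.7857 × 1.556) = 39.020364 rev/s
rpm = 60·n = 2341.221815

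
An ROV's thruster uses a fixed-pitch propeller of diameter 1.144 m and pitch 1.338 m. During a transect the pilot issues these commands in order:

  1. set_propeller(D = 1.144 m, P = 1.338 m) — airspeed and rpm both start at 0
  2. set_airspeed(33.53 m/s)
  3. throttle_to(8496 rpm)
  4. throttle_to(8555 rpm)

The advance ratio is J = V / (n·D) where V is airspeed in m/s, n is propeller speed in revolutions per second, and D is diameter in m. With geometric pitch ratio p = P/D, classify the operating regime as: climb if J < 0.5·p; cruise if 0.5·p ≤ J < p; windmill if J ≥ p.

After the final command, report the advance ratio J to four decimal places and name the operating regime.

J = 0.2056, regime = climb

set_propeller: D = 1.144 m, P = 1.338 m (p = P/D = 1.169580); state ← (V=0, rpm=0)
set_airspeed(33.53): V ← 33.53 m/s
throttle_to(8496): rpm ← 8496
throttle_to(8555): rpm ← 8555
final state: V = 33.53 m/s, rpm = 8555 → n = rpm/60 = 142.583333 rev/s
J = V / (n·D) = 33.53 / (142.583333 × 1.144) = 0.205560
regime bands: climb J<0.5848 | cruise [0.5848, 1.1696) | windmill J≥1.1696
J = 0.2056 → climb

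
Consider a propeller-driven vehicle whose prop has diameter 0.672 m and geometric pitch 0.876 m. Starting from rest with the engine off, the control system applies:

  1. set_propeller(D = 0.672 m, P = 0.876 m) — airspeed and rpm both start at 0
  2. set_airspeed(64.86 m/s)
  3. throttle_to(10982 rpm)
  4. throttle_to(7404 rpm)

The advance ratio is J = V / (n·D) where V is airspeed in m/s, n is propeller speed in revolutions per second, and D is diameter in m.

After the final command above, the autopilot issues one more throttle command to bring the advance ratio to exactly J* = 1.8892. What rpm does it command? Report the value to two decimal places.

rpm = 3065.36

set_propeller: D = 0.672 m, P = 0.876 m (p = P/D = 1.303571); state ← (V=0, rpm=0)
set_airspeed(64.86): V ← 64.86 m/s
throttle_to(10982): rpm ← 10982
throttle_to(7404): rpm ← 7404
final state: V = 64.86 m/s, rpm = 7404 → n = rpm/60 = 123.400000 rev/s
target J* = 1.8892; solve J* = V/(n·D) for n: n = V/(J*·D) = 64.86/(1.8892 × 0.672) = 51.089274 rev/s
rpm = 60·n = 3065.356462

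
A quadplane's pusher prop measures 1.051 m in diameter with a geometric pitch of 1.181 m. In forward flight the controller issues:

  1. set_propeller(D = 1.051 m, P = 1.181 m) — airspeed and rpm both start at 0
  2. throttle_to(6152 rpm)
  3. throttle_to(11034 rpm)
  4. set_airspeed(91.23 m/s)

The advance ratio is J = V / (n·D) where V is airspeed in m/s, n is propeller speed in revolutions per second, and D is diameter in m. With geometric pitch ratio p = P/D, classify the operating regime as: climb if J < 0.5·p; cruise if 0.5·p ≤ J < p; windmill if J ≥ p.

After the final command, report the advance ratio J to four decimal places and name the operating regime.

set_propeller: D = 1.051 m, P = 1.181 m (p = P/D = 1.123692); state ← (V=0, rpm=0)
throttle_to(6152): rpm ← 6152
throttle_to(11034): rpm ← 11034
set_airspeed(91.23): V ← 91.23 m/s
final state: V = 91.23 m/s, rpm = 11034 → n = rpm/60 = 183.900000 rev/s
J = V / (n·D) = 91.23 / (183.900000 × 1.051) = 0.472012
regime bands: climb J<0.5618 | cruise [0.5618, 1.1237) | windmill J≥1.1237
J = 0.4720 → climb

J = 0.4720, regime = climb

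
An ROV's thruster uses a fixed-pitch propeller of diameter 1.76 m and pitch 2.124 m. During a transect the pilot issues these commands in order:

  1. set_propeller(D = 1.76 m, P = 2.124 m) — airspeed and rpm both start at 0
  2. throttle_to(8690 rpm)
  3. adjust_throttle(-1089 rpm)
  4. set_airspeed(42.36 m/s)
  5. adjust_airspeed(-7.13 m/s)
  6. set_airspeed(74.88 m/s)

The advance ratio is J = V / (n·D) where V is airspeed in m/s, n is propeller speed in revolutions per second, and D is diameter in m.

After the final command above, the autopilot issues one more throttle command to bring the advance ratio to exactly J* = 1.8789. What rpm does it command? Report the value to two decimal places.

rpm = 1358.63

set_propeller: D = 1.76 m, P = 2.124 m (p = P/D = 1.206818); state ← (V=0, rpm=0)
throttle_to(8690): rpm ← 8690
adjust_throttle(-1089): rpm ← 8690 -1089 = 7601
set_airspeed(42.36): V ← 42.36 m/s
adjust_airspeed(-7.13): V ← 42.36 -7.13 = 35.23 m/s
set_airspeed(74.88): V ← 74.88 m/s
final state: V = 74.88 m/s, rpm = 7601 → n = rpm/60 = 126.683333 rev/s
target J* = 1.8789; solve J* = V/(n·D) for n: n = V/(J*·D) = 74.88/(1.8789 × 1.76) = 22.643810 rev/s
rpm = 60·n = 1358.628598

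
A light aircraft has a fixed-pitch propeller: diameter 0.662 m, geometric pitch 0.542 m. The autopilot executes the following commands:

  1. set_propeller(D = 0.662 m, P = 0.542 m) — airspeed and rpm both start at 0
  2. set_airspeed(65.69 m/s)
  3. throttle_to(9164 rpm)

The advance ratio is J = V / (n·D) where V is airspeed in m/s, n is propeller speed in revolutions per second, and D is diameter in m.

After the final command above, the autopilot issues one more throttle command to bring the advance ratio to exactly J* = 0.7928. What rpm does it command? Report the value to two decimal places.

rpm = 7509.81

set_propeller: D = 0.662 m, P = 0.542 m (p = P/D = 0.818731); state ← (V=0, rpm=0)
set_airspeed(65.69): V ← 65.69 m/s
throttle_to(9164): rpm ← 9164
final state: V = 65.69 m/s, rpm = 9164 → n = rpm/60 = 152.733333 rev/s
target J* = 0.7928; solve J* = V/(n·D) for n: n = V/(J*·D) = 65.69/(0.7928 × 0.662) = 125.163480 rev/s
rpm = 60·n = 7509.808823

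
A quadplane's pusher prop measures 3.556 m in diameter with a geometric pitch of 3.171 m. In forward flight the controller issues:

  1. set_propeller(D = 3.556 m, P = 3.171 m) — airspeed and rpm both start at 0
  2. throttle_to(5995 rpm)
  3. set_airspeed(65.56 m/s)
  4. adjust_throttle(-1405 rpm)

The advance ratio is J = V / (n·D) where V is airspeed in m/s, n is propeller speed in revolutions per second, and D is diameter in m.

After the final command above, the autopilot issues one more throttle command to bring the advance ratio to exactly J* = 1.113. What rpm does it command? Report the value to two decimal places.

rpm = 993.88

set_propeller: D = 3.556 m, P = 3.171 m (p = P/D = 0.891732); state ← (V=0, rpm=0)
throttle_to(5995): rpm ← 5995
set_airspeed(65.56): V ← 65.56 m/s
adjust_throttle(-1405): rpm ← 5995 -1405 = 4590
final state: V = 65.56 m/s, rpm = 4590 → n = rpm/60 = 76.500000 rev/s
target J* = 1.113; solve J* = V/(n·D) for n: n = V/(J*·D) = 65.56/(1.113 × 3.556) = 16.564641 rev/s
rpm = 60·n = 993.878461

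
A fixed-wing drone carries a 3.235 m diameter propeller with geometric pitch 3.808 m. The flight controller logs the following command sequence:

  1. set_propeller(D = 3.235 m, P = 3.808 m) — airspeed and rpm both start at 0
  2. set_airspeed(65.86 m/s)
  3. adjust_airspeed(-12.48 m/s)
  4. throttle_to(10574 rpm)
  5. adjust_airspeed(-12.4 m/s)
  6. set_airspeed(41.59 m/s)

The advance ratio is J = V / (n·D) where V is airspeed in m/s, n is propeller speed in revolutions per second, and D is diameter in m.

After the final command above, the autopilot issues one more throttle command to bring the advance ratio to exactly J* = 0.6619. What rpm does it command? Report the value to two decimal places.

set_propeller: D = 3.235 m, P = 3.808 m (p = P/D = 1.177125); state ← (V=0, rpm=0)
set_airspeed(65.86): V ← 65.86 m/s
adjust_airspeed(-12.48): V ← 65.86 -12.48 = 53.38 m/s
throttle_to(10574): rpm ← 10574
adjust_airspeed(-12.4): V ← 53.38 -12.4 = 40.98 m/s
set_airspeed(41.59): V ← 41.59 m/s
final state: V = 41.59 m/s, rpm = 10574 → n = rpm/60 = 176.233333 rev/s
target J* = 0.6619; solve J* = V/(n·D) for n: n = V/(J*·D) = 41.59/(0.6619 × 3.235) = 19.423266 rev/s
rpm = 60·n = 1165.395950

rpm = 1165.40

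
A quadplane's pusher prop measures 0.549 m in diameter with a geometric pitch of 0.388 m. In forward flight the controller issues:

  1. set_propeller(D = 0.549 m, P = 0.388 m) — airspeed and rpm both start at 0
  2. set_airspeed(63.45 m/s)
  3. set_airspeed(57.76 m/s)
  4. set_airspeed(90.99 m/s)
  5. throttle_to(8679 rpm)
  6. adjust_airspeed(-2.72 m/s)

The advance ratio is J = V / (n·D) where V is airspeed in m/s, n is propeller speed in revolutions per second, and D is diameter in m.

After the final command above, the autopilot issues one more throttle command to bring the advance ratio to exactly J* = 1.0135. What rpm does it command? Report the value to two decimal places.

set_propeller: D = 0.549 m, P = 0.388 m (p = P/D = 0.706740); state ← (V=0, rpm=0)
set_airspeed(63.45): V ← 63.45 m/s
set_airspeed(57.76): V ← 57.76 m/s
set_airspeed(90.99): V ← 90.99 m/s
throttle_to(8679): rpm ← 8679
adjust_airspeed(-2.72): V ← 90.99 -2.72 = 88.27 m/s
final state: V = 88.27 m/s, rpm = 8679 → n = rpm/60 = 144.650000 rev/s
target J* = 1.0135; solve J* = V/(n·D) for n: n = V/(J*·D) = 88.27/(1.0135 × 0.549) = 158.641581 rev/s
rpm = 60·n = 9518.494855

rpm = 9518.49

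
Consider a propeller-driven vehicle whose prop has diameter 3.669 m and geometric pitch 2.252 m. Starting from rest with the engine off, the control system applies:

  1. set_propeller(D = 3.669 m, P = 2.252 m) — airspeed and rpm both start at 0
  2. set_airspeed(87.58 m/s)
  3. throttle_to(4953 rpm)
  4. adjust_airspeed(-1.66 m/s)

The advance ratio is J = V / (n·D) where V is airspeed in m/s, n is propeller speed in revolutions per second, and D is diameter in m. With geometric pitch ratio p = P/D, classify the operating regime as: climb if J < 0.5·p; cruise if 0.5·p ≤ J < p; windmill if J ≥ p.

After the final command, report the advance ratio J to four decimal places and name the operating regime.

set_propeller: D = 3.669 m, P = 2.252 m (p = P/D = 0.613791); state ← (V=0, rpm=0)
set_airspeed(87.58): V ← 87.58 m/s
throttle_to(4953): rpm ← 4953
adjust_airspeed(-1.66): V ← 87.58 -1.66 = 85.92 m/s
final state: V = 85.92 m/s, rpm = 4953 → n = rpm/60 = 82.550000 rev/s
J = V / (n·D) = 85.92 / (82.550000 × 3.669) = 0.283680
regime bands: climb J<0.3069 | cruise [0.3069, 0.6138) | windmill J≥0.6138
J = 0.2837 → climb

J = 0.2837, regime = climb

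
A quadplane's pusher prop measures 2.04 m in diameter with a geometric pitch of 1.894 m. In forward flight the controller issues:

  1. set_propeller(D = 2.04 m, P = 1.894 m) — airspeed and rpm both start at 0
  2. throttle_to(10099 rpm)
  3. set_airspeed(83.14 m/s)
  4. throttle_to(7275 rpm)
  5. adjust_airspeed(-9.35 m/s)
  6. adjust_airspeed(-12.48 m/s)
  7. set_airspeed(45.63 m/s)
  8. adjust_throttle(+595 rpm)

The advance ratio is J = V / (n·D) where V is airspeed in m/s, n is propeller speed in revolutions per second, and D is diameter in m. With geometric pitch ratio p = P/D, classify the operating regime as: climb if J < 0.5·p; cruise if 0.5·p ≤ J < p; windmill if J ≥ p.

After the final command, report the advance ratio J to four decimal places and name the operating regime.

J = 0.1705, regime = climb

set_propeller: D = 2.04 m, P = 1.894 m (p = P/D = 0.928431); state ← (V=0, rpm=0)
throttle_to(10099): rpm ← 10099
set_airspeed(83.14): V ← 83.14 m/s
throttle_to(7275): rpm ← 7275
adjust_airspeed(-9.35): V ← 83.14 -9.35 = 73.79 m/s
adjust_airspeed(-12.48): V ← 73.79 -12.48 = 61.31 m/s
set_airspeed(45.63): V ← 45.63 m/s
adjust_throttle(+595): rpm ← 7275 +595 = 7870
final state: V = 45.63 m/s, rpm = 7870 → n = rpm/60 = 131.166667 rev/s
J = V / (n·D) = 45.63 / (131.166667 × 2.04) = 0.170528
regime bands: climb J<0.4642 | cruise [0.4642, 0.9284) | windmill J≥0.9284
J = 0.1705 → climb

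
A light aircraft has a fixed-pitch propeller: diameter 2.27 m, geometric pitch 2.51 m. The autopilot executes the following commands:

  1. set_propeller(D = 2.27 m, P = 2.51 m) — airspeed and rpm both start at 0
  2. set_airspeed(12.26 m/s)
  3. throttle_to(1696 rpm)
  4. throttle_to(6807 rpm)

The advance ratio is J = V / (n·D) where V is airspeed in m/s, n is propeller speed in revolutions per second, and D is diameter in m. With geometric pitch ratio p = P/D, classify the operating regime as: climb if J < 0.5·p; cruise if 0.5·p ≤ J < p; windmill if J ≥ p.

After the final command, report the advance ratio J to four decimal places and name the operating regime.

J = 0.0476, regime = climb

set_propeller: D = 2.27 m, P = 2.51 m (p = P/D = 1.105727); state ← (V=0, rpm=0)
set_airspeed(12.26): V ← 12.26 m/s
throttle_to(1696): rpm ← 1696
throttle_to(6807): rpm ← 6807
final state: V = 12.26 m/s, rpm = 6807 → n = rpm/60 = 113.450000 rev/s
J = V / (n·D) = 12.26 / (113.450000 × 2.27) = 0.047606
regime bands: climb J<0.5529 | cruise [0.5529, 1.1057) | windmill J≥1.1057
J = 0.0476 → climb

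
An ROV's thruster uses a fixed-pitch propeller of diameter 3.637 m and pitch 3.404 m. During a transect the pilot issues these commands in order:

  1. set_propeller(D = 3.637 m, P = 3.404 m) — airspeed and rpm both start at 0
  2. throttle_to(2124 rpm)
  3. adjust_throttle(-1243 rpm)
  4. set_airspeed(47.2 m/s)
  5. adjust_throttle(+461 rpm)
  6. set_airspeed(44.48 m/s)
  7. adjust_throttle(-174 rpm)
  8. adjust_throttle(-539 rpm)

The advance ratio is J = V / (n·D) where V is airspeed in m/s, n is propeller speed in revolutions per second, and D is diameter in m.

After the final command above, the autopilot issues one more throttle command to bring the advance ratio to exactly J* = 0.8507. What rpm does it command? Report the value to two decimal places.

set_propeller: D = 3.637 m, P = 3.404 m (p = P/D = 0.935936); state ← (V=0, rpm=0)
throttle_to(2124): rpm ← 2124
adjust_throttle(-1243): rpm ← 2124 -1243 = 881
set_airspeed(47.2): V ← 47.2 m/s
adjust_throttle(+461): rpm ← 881 +461 = 1342
set_airspeed(44.48): V ← 44.48 m/s
adjust_throttle(-174): rpm ← 1342 -174 = 1168
adjust_throttle(-539): rpm ← 1168 -539 = 629
final state: V = 44.48 m/s, rpm = 629 → n = rpm/60 = 10.483333 rev/s
target J* = 0.8507; solve J* = V/(n·D) for n: n = V/(J*·D) = 44.48/(0.8507 × 3.637) = 14.376231 rev/s
rpm = 60·n = 862.573864

rpm = 862.57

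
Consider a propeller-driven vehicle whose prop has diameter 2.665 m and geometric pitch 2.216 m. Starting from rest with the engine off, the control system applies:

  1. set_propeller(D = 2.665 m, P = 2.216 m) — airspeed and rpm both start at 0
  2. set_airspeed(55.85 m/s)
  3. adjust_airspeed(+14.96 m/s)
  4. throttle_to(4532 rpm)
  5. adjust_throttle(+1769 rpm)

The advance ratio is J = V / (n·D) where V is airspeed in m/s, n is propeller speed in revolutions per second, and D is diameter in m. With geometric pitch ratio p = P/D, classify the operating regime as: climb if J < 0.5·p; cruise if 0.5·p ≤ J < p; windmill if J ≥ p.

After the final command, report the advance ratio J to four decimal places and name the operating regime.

J = 0.2530, regime = climb

set_propeller: D = 2.665 m, P = 2.216 m (p = P/D = 0.831520); state ← (V=0, rpm=0)
set_airspeed(55.85): V ← 55.85 m/s
adjust_airspeed(+14.96): V ← 55.85 +14.96 = 70.81 m/s
throttle_to(4532): rpm ← 4532
adjust_throttle(+1769): rpm ← 4532 +1769 = 6301
final state: V = 70.81 m/s, rpm = 6301 → n = rpm/60 = 105.016667 rev/s
J = V / (n·D) = 70.81 / (105.016667 × 2.665) = 0.253011
regime bands: climb J<0.4158 | cruise [0.4158, 0.8315) | windmill J≥0.8315
J = 0.2530 → climb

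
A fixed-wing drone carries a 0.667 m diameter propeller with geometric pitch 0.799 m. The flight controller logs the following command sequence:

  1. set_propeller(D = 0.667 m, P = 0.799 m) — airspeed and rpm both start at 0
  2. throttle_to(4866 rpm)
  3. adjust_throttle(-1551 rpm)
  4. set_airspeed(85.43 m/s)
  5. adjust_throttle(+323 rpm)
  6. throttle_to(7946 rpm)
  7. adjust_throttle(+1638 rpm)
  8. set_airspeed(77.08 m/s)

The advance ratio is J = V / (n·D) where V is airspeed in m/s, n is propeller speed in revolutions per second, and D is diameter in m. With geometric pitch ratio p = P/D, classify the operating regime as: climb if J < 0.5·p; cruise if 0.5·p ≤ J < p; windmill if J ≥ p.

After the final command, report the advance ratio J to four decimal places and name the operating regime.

set_propeller: D = 0.667 m, P = 0.799 m (p = P/D = 1.197901); state ← (V=0, rpm=0)
throttle_to(4866): rpm ← 4866
adjust_throttle(-1551): rpm ← 4866 -1551 = 3315
set_airspeed(85.43): V ← 85.43 m/s
adjust_throttle(+323): rpm ← 3315 +323 = 3638
throttle_to(7946): rpm ← 7946
adjust_throttle(+1638): rpm ← 7946 +1638 = 9584
set_airspeed(77.08): V ← 77.08 m/s
final state: V = 77.08 m/s, rpm = 9584 → n = rpm/60 = 159.733333 rev/s
J = V / (n·D) = 77.08 / (159.733333 × 0.667) = 0.723470
regime bands: climb J<0.5990 | cruise [0.5990, 1.1979) | windmill J≥1.1979
J = 0.7235 → cruise

J = 0.7235, regime = cruise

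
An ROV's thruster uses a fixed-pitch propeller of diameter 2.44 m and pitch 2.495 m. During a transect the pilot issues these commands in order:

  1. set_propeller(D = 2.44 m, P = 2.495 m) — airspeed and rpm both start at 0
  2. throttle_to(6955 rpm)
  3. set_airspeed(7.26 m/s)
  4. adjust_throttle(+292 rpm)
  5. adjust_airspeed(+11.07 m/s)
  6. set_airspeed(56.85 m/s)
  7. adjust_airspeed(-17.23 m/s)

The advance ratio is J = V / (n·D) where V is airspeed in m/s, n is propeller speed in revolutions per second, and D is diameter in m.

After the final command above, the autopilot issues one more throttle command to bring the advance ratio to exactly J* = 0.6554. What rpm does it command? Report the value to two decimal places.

rpm = 1486.52

set_propeller: D = 2.44 m, P = 2.495 m (p = P/D = 1.022541); state ← (V=0, rpm=0)
throttle_to(6955): rpm ← 6955
set_airspeed(7.26): V ← 7.26 m/s
adjust_throttle(+292): rpm ← 6955 +292 = 7247
adjust_airspeed(+11.07): V ← 7.26 +11.07 = 18.33 m/s
set_airspeed(56.85): V ← 56.85 m/s
adjust_airspeed(-17.23): V ← 56.85 -17.23 = 39.62 m/s
final state: V = 39.62 m/s, rpm = 7247 → n = rpm/60 = 120.783333 rev/s
target J* = 0.6554; solve J* = V/(n·D) for n: n = V/(J*·D) = 39.62/(0.6554 × 2.44) = 24.775259 rev/s
rpm = 60·n = 1486.515556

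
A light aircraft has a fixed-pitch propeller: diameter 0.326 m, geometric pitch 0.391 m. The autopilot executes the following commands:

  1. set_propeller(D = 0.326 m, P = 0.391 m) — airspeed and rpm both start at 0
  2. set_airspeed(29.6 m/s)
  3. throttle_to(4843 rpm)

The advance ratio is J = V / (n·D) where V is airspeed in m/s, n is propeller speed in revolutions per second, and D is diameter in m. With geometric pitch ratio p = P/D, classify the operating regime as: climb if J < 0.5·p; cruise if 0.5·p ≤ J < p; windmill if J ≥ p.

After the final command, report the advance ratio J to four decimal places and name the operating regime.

J = 1.1249, regime = cruise

set_propeller: D = 0.326 m, P = 0.391 m (p = P/D = 1.199387); state ← (V=0, rpm=0)
set_airspeed(29.6): V ← 29.6 m/s
throttle_to(4843): rpm ← 4843
final state: V = 29.6 m/s, rpm = 4843 → n = rpm/60 = 80.716667 rev/s
J = V / (n·D) = 29.6 / (80.716667 × 0.326) = 1.124892
regime bands: climb J<0.5997 | cruise [0.5997, 1.1994) | windmill J≥1.1994
J = 1.1249 → cruise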